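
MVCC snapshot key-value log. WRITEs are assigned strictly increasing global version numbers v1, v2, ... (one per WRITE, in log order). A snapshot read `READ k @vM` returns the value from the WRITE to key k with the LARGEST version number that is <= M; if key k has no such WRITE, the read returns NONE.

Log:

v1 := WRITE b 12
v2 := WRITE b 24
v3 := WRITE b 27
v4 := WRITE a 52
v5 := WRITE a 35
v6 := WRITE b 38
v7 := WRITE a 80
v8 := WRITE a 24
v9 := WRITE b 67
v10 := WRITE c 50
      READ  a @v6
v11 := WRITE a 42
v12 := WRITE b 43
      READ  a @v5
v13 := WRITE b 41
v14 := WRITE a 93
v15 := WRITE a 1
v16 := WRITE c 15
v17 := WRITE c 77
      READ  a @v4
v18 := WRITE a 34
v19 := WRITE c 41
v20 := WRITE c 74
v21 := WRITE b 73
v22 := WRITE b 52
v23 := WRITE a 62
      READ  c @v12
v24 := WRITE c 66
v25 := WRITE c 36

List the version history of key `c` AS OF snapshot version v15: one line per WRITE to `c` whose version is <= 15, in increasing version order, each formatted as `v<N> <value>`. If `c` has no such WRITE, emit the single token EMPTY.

Scan writes for key=c with version <= 15:
  v1 WRITE b 12 -> skip
  v2 WRITE b 24 -> skip
  v3 WRITE b 27 -> skip
  v4 WRITE a 52 -> skip
  v5 WRITE a 35 -> skip
  v6 WRITE b 38 -> skip
  v7 WRITE a 80 -> skip
  v8 WRITE a 24 -> skip
  v9 WRITE b 67 -> skip
  v10 WRITE c 50 -> keep
  v11 WRITE a 42 -> skip
  v12 WRITE b 43 -> skip
  v13 WRITE b 41 -> skip
  v14 WRITE a 93 -> skip
  v15 WRITE a 1 -> skip
  v16 WRITE c 15 -> drop (> snap)
  v17 WRITE c 77 -> drop (> snap)
  v18 WRITE a 34 -> skip
  v19 WRITE c 41 -> drop (> snap)
  v20 WRITE c 74 -> drop (> snap)
  v21 WRITE b 73 -> skip
  v22 WRITE b 52 -> skip
  v23 WRITE a 62 -> skip
  v24 WRITE c 66 -> drop (> snap)
  v25 WRITE c 36 -> drop (> snap)
Collected: [(10, 50)]

Answer: v10 50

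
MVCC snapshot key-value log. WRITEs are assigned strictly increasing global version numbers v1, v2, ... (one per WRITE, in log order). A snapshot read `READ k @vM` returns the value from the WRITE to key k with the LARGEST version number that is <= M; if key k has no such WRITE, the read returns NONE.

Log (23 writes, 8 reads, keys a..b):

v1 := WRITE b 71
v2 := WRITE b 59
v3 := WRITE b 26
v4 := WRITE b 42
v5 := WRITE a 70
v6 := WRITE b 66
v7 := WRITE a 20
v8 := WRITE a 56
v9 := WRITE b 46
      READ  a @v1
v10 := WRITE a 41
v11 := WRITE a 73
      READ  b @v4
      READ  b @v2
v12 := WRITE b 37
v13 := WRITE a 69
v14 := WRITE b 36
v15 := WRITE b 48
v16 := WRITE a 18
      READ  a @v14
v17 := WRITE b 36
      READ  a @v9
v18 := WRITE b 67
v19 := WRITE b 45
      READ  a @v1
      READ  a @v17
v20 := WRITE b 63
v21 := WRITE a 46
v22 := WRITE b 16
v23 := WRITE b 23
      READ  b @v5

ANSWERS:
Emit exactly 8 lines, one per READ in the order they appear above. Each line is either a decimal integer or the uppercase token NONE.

v1: WRITE b=71  (b history now [(1, 71)])
v2: WRITE b=59  (b history now [(1, 71), (2, 59)])
v3: WRITE b=26  (b history now [(1, 71), (2, 59), (3, 26)])
v4: WRITE b=42  (b history now [(1, 71), (2, 59), (3, 26), (4, 42)])
v5: WRITE a=70  (a history now [(5, 70)])
v6: WRITE b=66  (b history now [(1, 71), (2, 59), (3, 26), (4, 42), (6, 66)])
v7: WRITE a=20  (a history now [(5, 70), (7, 20)])
v8: WRITE a=56  (a history now [(5, 70), (7, 20), (8, 56)])
v9: WRITE b=46  (b history now [(1, 71), (2, 59), (3, 26), (4, 42), (6, 66), (9, 46)])
READ a @v1: history=[(5, 70), (7, 20), (8, 56)] -> no version <= 1 -> NONE
v10: WRITE a=41  (a history now [(5, 70), (7, 20), (8, 56), (10, 41)])
v11: WRITE a=73  (a history now [(5, 70), (7, 20), (8, 56), (10, 41), (11, 73)])
READ b @v4: history=[(1, 71), (2, 59), (3, 26), (4, 42), (6, 66), (9, 46)] -> pick v4 -> 42
READ b @v2: history=[(1, 71), (2, 59), (3, 26), (4, 42), (6, 66), (9, 46)] -> pick v2 -> 59
v12: WRITE b=37  (b history now [(1, 71), (2, 59), (3, 26), (4, 42), (6, 66), (9, 46), (12, 37)])
v13: WRITE a=69  (a history now [(5, 70), (7, 20), (8, 56), (10, 41), (11, 73), (13, 69)])
v14: WRITE b=36  (b history now [(1, 71), (2, 59), (3, 26), (4, 42), (6, 66), (9, 46), (12, 37), (14, 36)])
v15: WRITE b=48  (b history now [(1, 71), (2, 59), (3, 26), (4, 42), (6, 66), (9, 46), (12, 37), (14, 36), (15, 48)])
v16: WRITE a=18  (a history now [(5, 70), (7, 20), (8, 56), (10, 41), (11, 73), (13, 69), (16, 18)])
READ a @v14: history=[(5, 70), (7, 20), (8, 56), (10, 41), (11, 73), (13, 69), (16, 18)] -> pick v13 -> 69
v17: WRITE b=36  (b history now [(1, 71), (2, 59), (3, 26), (4, 42), (6, 66), (9, 46), (12, 37), (14, 36), (15, 48), (17, 36)])
READ a @v9: history=[(5, 70), (7, 20), (8, 56), (10, 41), (11, 73), (13, 69), (16, 18)] -> pick v8 -> 56
v18: WRITE b=67  (b history now [(1, 71), (2, 59), (3, 26), (4, 42), (6, 66), (9, 46), (12, 37), (14, 36), (15, 48), (17, 36), (18, 67)])
v19: WRITE b=45  (b history now [(1, 71), (2, 59), (3, 26), (4, 42), (6, 66), (9, 46), (12, 37), (14, 36), (15, 48), (17, 36), (18, 67), (19, 45)])
READ a @v1: history=[(5, 70), (7, 20), (8, 56), (10, 41), (11, 73), (13, 69), (16, 18)] -> no version <= 1 -> NONE
READ a @v17: history=[(5, 70), (7, 20), (8, 56), (10, 41), (11, 73), (13, 69), (16, 18)] -> pick v16 -> 18
v20: WRITE b=63  (b history now [(1, 71), (2, 59), (3, 26), (4, 42), (6, 66), (9, 46), (12, 37), (14, 36), (15, 48), (17, 36), (18, 67), (19, 45), (20, 63)])
v21: WRITE a=46  (a history now [(5, 70), (7, 20), (8, 56), (10, 41), (11, 73), (13, 69), (16, 18), (21, 46)])
v22: WRITE b=16  (b history now [(1, 71), (2, 59), (3, 26), (4, 42), (6, 66), (9, 46), (12, 37), (14, 36), (15, 48), (17, 36), (18, 67), (19, 45), (20, 63), (22, 16)])
v23: WRITE b=23  (b history now [(1, 71), (2, 59), (3, 26), (4, 42), (6, 66), (9, 46), (12, 37), (14, 36), (15, 48), (17, 36), (18, 67), (19, 45), (20, 63), (22, 16), (23, 23)])
READ b @v5: history=[(1, 71), (2, 59), (3, 26), (4, 42), (6, 66), (9, 46), (12, 37), (14, 36), (15, 48), (17, 36), (18, 67), (19, 45), (20, 63), (22, 16), (23, 23)] -> pick v4 -> 42

Answer: NONE
42
59
69
56
NONE
18
42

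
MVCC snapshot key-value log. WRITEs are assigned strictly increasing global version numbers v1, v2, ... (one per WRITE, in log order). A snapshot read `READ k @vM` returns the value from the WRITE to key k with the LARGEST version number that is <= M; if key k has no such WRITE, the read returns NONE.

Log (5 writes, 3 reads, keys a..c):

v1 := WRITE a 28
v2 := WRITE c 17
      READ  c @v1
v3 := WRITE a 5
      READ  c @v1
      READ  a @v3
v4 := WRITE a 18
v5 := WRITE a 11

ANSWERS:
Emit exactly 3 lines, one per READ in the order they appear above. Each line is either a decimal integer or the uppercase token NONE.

Answer: NONE
NONE
5

Derivation:
v1: WRITE a=28  (a history now [(1, 28)])
v2: WRITE c=17  (c history now [(2, 17)])
READ c @v1: history=[(2, 17)] -> no version <= 1 -> NONE
v3: WRITE a=5  (a history now [(1, 28), (3, 5)])
READ c @v1: history=[(2, 17)] -> no version <= 1 -> NONE
READ a @v3: history=[(1, 28), (3, 5)] -> pick v3 -> 5
v4: WRITE a=18  (a history now [(1, 28), (3, 5), (4, 18)])
v5: WRITE a=11  (a history now [(1, 28), (3, 5), (4, 18), (5, 11)])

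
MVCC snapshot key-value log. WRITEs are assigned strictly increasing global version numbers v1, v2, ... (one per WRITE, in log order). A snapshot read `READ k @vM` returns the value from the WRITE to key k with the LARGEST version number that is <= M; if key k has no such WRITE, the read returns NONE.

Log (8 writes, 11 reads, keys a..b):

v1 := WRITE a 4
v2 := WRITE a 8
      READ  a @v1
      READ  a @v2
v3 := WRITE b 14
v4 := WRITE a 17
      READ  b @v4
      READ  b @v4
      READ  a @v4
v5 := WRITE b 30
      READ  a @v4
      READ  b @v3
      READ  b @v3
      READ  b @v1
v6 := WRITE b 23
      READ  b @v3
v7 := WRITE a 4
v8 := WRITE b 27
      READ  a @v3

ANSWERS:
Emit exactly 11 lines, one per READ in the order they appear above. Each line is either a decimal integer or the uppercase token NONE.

v1: WRITE a=4  (a history now [(1, 4)])
v2: WRITE a=8  (a history now [(1, 4), (2, 8)])
READ a @v1: history=[(1, 4), (2, 8)] -> pick v1 -> 4
READ a @v2: history=[(1, 4), (2, 8)] -> pick v2 -> 8
v3: WRITE b=14  (b history now [(3, 14)])
v4: WRITE a=17  (a history now [(1, 4), (2, 8), (4, 17)])
READ b @v4: history=[(3, 14)] -> pick v3 -> 14
READ b @v4: history=[(3, 14)] -> pick v3 -> 14
READ a @v4: history=[(1, 4), (2, 8), (4, 17)] -> pick v4 -> 17
v5: WRITE b=30  (b history now [(3, 14), (5, 30)])
READ a @v4: history=[(1, 4), (2, 8), (4, 17)] -> pick v4 -> 17
READ b @v3: history=[(3, 14), (5, 30)] -> pick v3 -> 14
READ b @v3: history=[(3, 14), (5, 30)] -> pick v3 -> 14
READ b @v1: history=[(3, 14), (5, 30)] -> no version <= 1 -> NONE
v6: WRITE b=23  (b history now [(3, 14), (5, 30), (6, 23)])
READ b @v3: history=[(3, 14), (5, 30), (6, 23)] -> pick v3 -> 14
v7: WRITE a=4  (a history now [(1, 4), (2, 8), (4, 17), (7, 4)])
v8: WRITE b=27  (b history now [(3, 14), (5, 30), (6, 23), (8, 27)])
READ a @v3: history=[(1, 4), (2, 8), (4, 17), (7, 4)] -> pick v2 -> 8

Answer: 4
8
14
14
17
17
14
14
NONE
14
8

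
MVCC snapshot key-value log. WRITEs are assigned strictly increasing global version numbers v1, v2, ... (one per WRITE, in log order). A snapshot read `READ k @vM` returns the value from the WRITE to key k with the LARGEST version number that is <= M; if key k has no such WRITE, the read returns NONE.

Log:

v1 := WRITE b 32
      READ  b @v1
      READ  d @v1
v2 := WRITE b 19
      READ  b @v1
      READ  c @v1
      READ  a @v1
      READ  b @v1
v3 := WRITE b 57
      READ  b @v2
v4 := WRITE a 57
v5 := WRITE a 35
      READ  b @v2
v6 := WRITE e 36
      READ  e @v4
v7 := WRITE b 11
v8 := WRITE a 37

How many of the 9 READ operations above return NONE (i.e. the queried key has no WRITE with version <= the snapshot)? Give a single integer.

Answer: 4

Derivation:
v1: WRITE b=32  (b history now [(1, 32)])
READ b @v1: history=[(1, 32)] -> pick v1 -> 32
READ d @v1: history=[] -> no version <= 1 -> NONE
v2: WRITE b=19  (b history now [(1, 32), (2, 19)])
READ b @v1: history=[(1, 32), (2, 19)] -> pick v1 -> 32
READ c @v1: history=[] -> no version <= 1 -> NONE
READ a @v1: history=[] -> no version <= 1 -> NONE
READ b @v1: history=[(1, 32), (2, 19)] -> pick v1 -> 32
v3: WRITE b=57  (b history now [(1, 32), (2, 19), (3, 57)])
READ b @v2: history=[(1, 32), (2, 19), (3, 57)] -> pick v2 -> 19
v4: WRITE a=57  (a history now [(4, 57)])
v5: WRITE a=35  (a history now [(4, 57), (5, 35)])
READ b @v2: history=[(1, 32), (2, 19), (3, 57)] -> pick v2 -> 19
v6: WRITE e=36  (e history now [(6, 36)])
READ e @v4: history=[(6, 36)] -> no version <= 4 -> NONE
v7: WRITE b=11  (b history now [(1, 32), (2, 19), (3, 57), (7, 11)])
v8: WRITE a=37  (a history now [(4, 57), (5, 35), (8, 37)])
Read results in order: ['32', 'NONE', '32', 'NONE', 'NONE', '32', '19', '19', 'NONE']
NONE count = 4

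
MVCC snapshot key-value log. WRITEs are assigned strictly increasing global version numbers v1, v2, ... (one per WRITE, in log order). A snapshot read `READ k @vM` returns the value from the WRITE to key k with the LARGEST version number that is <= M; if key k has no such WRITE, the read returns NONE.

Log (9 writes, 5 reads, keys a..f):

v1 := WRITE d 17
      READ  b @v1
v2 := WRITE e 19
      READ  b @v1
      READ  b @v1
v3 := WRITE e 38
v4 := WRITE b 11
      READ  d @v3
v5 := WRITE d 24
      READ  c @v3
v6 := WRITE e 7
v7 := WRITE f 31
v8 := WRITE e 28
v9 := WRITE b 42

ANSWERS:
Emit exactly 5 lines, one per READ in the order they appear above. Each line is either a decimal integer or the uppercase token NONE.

Answer: NONE
NONE
NONE
17
NONE

Derivation:
v1: WRITE d=17  (d history now [(1, 17)])
READ b @v1: history=[] -> no version <= 1 -> NONE
v2: WRITE e=19  (e history now [(2, 19)])
READ b @v1: history=[] -> no version <= 1 -> NONE
READ b @v1: history=[] -> no version <= 1 -> NONE
v3: WRITE e=38  (e history now [(2, 19), (3, 38)])
v4: WRITE b=11  (b history now [(4, 11)])
READ d @v3: history=[(1, 17)] -> pick v1 -> 17
v5: WRITE d=24  (d history now [(1, 17), (5, 24)])
READ c @v3: history=[] -> no version <= 3 -> NONE
v6: WRITE e=7  (e history now [(2, 19), (3, 38), (6, 7)])
v7: WRITE f=31  (f history now [(7, 31)])
v8: WRITE e=28  (e history now [(2, 19), (3, 38), (6, 7), (8, 28)])
v9: WRITE b=42  (b history now [(4, 11), (9, 42)])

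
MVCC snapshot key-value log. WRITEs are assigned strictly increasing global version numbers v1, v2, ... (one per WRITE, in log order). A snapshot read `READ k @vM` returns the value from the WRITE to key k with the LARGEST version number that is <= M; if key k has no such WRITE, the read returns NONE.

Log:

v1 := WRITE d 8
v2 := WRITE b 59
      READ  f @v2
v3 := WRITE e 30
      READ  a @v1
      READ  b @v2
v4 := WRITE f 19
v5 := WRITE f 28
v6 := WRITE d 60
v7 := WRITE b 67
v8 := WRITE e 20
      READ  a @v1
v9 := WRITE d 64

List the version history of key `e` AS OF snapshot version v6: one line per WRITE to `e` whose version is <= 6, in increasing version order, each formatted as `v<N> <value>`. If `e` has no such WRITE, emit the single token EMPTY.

Answer: v3 30

Derivation:
Scan writes for key=e with version <= 6:
  v1 WRITE d 8 -> skip
  v2 WRITE b 59 -> skip
  v3 WRITE e 30 -> keep
  v4 WRITE f 19 -> skip
  v5 WRITE f 28 -> skip
  v6 WRITE d 60 -> skip
  v7 WRITE b 67 -> skip
  v8 WRITE e 20 -> drop (> snap)
  v9 WRITE d 64 -> skip
Collected: [(3, 30)]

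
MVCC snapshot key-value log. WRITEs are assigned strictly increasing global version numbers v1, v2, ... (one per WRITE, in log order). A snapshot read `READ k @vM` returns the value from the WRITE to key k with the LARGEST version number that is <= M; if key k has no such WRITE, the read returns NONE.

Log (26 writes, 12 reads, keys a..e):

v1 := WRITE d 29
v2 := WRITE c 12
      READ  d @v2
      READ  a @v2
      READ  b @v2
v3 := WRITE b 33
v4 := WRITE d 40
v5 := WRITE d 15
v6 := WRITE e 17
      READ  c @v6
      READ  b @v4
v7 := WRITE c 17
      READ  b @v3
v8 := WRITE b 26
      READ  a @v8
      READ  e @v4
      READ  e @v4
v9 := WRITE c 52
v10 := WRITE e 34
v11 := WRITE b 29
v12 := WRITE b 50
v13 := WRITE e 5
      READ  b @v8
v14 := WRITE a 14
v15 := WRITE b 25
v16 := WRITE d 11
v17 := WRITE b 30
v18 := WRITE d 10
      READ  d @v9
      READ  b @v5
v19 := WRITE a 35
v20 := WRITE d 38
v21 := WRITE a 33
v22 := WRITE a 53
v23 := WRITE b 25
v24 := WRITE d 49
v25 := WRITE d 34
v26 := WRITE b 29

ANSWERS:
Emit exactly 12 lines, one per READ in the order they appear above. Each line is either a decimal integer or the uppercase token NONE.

Answer: 29
NONE
NONE
12
33
33
NONE
NONE
NONE
26
15
33

Derivation:
v1: WRITE d=29  (d history now [(1, 29)])
v2: WRITE c=12  (c history now [(2, 12)])
READ d @v2: history=[(1, 29)] -> pick v1 -> 29
READ a @v2: history=[] -> no version <= 2 -> NONE
READ b @v2: history=[] -> no version <= 2 -> NONE
v3: WRITE b=33  (b history now [(3, 33)])
v4: WRITE d=40  (d history now [(1, 29), (4, 40)])
v5: WRITE d=15  (d history now [(1, 29), (4, 40), (5, 15)])
v6: WRITE e=17  (e history now [(6, 17)])
READ c @v6: history=[(2, 12)] -> pick v2 -> 12
READ b @v4: history=[(3, 33)] -> pick v3 -> 33
v7: WRITE c=17  (c history now [(2, 12), (7, 17)])
READ b @v3: history=[(3, 33)] -> pick v3 -> 33
v8: WRITE b=26  (b history now [(3, 33), (8, 26)])
READ a @v8: history=[] -> no version <= 8 -> NONE
READ e @v4: history=[(6, 17)] -> no version <= 4 -> NONE
READ e @v4: history=[(6, 17)] -> no version <= 4 -> NONE
v9: WRITE c=52  (c history now [(2, 12), (7, 17), (9, 52)])
v10: WRITE e=34  (e history now [(6, 17), (10, 34)])
v11: WRITE b=29  (b history now [(3, 33), (8, 26), (11, 29)])
v12: WRITE b=50  (b history now [(3, 33), (8, 26), (11, 29), (12, 50)])
v13: WRITE e=5  (e history now [(6, 17), (10, 34), (13, 5)])
READ b @v8: history=[(3, 33), (8, 26), (11, 29), (12, 50)] -> pick v8 -> 26
v14: WRITE a=14  (a history now [(14, 14)])
v15: WRITE b=25  (b history now [(3, 33), (8, 26), (11, 29), (12, 50), (15, 25)])
v16: WRITE d=11  (d history now [(1, 29), (4, 40), (5, 15), (16, 11)])
v17: WRITE b=30  (b history now [(3, 33), (8, 26), (11, 29), (12, 50), (15, 25), (17, 30)])
v18: WRITE d=10  (d history now [(1, 29), (4, 40), (5, 15), (16, 11), (18, 10)])
READ d @v9: history=[(1, 29), (4, 40), (5, 15), (16, 11), (18, 10)] -> pick v5 -> 15
READ b @v5: history=[(3, 33), (8, 26), (11, 29), (12, 50), (15, 25), (17, 30)] -> pick v3 -> 33
v19: WRITE a=35  (a history now [(14, 14), (19, 35)])
v20: WRITE d=38  (d history now [(1, 29), (4, 40), (5, 15), (16, 11), (18, 10), (20, 38)])
v21: WRITE a=33  (a history now [(14, 14), (19, 35), (21, 33)])
v22: WRITE a=53  (a history now [(14, 14), (19, 35), (21, 33), (22, 53)])
v23: WRITE b=25  (b history now [(3, 33), (8, 26), (11, 29), (12, 50), (15, 25), (17, 30), (23, 25)])
v24: WRITE d=49  (d history now [(1, 29), (4, 40), (5, 15), (16, 11), (18, 10), (20, 38), (24, 49)])
v25: WRITE d=34  (d history now [(1, 29), (4, 40), (5, 15), (16, 11), (18, 10), (20, 38), (24, 49), (25, 34)])
v26: WRITE b=29  (b history now [(3, 33), (8, 26), (11, 29), (12, 50), (15, 25), (17, 30), (23, 25), (26, 29)])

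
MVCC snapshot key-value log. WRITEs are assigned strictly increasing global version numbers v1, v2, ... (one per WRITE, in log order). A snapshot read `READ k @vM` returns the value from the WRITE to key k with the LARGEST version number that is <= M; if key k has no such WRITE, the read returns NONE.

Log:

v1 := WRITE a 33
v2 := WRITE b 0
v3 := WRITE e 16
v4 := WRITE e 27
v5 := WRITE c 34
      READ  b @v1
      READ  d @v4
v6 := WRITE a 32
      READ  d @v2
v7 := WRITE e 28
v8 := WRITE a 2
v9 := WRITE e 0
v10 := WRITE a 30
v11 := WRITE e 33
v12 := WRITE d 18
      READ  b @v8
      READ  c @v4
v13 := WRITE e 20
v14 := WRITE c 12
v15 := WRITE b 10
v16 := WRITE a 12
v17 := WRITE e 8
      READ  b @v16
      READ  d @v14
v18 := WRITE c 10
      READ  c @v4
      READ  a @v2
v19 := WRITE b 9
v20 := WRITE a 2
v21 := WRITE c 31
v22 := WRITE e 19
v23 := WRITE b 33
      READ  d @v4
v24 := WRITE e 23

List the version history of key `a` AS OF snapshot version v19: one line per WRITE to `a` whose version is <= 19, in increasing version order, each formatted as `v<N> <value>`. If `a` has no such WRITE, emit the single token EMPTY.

Scan writes for key=a with version <= 19:
  v1 WRITE a 33 -> keep
  v2 WRITE b 0 -> skip
  v3 WRITE e 16 -> skip
  v4 WRITE e 27 -> skip
  v5 WRITE c 34 -> skip
  v6 WRITE a 32 -> keep
  v7 WRITE e 28 -> skip
  v8 WRITE a 2 -> keep
  v9 WRITE e 0 -> skip
  v10 WRITE a 30 -> keep
  v11 WRITE e 33 -> skip
  v12 WRITE d 18 -> skip
  v13 WRITE e 20 -> skip
  v14 WRITE c 12 -> skip
  v15 WRITE b 10 -> skip
  v16 WRITE a 12 -> keep
  v17 WRITE e 8 -> skip
  v18 WRITE c 10 -> skip
  v19 WRITE b 9 -> skip
  v20 WRITE a 2 -> drop (> snap)
  v21 WRITE c 31 -> skip
  v22 WRITE e 19 -> skip
  v23 WRITE b 33 -> skip
  v24 WRITE e 23 -> skip
Collected: [(1, 33), (6, 32), (8, 2), (10, 30), (16, 12)]

Answer: v1 33
v6 32
v8 2
v10 30
v16 12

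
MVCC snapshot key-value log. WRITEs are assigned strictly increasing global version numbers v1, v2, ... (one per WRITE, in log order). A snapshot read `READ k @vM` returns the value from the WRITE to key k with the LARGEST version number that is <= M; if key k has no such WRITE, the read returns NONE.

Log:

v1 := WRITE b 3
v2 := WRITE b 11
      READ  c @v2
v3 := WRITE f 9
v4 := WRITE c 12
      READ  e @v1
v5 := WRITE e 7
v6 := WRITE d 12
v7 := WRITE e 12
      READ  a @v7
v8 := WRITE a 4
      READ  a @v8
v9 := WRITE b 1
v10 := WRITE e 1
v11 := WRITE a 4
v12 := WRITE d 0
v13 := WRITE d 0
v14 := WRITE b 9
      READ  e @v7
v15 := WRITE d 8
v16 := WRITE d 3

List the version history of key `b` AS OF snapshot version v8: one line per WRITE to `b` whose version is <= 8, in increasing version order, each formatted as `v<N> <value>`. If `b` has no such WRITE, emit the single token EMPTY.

Answer: v1 3
v2 11

Derivation:
Scan writes for key=b with version <= 8:
  v1 WRITE b 3 -> keep
  v2 WRITE b 11 -> keep
  v3 WRITE f 9 -> skip
  v4 WRITE c 12 -> skip
  v5 WRITE e 7 -> skip
  v6 WRITE d 12 -> skip
  v7 WRITE e 12 -> skip
  v8 WRITE a 4 -> skip
  v9 WRITE b 1 -> drop (> snap)
  v10 WRITE e 1 -> skip
  v11 WRITE a 4 -> skip
  v12 WRITE d 0 -> skip
  v13 WRITE d 0 -> skip
  v14 WRITE b 9 -> drop (> snap)
  v15 WRITE d 8 -> skip
  v16 WRITE d 3 -> skip
Collected: [(1, 3), (2, 11)]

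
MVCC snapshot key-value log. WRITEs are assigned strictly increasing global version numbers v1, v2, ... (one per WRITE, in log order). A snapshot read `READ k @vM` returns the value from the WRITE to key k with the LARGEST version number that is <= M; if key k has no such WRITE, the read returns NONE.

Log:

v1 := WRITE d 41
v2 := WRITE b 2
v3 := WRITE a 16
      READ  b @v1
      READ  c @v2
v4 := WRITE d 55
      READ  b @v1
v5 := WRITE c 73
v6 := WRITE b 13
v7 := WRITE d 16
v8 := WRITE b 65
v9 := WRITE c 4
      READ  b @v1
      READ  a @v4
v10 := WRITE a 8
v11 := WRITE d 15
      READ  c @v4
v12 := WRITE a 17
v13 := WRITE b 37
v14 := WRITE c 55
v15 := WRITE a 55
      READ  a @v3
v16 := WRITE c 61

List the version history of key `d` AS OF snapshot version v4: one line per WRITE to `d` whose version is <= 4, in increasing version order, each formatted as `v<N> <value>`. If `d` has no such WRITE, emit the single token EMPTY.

Scan writes for key=d with version <= 4:
  v1 WRITE d 41 -> keep
  v2 WRITE b 2 -> skip
  v3 WRITE a 16 -> skip
  v4 WRITE d 55 -> keep
  v5 WRITE c 73 -> skip
  v6 WRITE b 13 -> skip
  v7 WRITE d 16 -> drop (> snap)
  v8 WRITE b 65 -> skip
  v9 WRITE c 4 -> skip
  v10 WRITE a 8 -> skip
  v11 WRITE d 15 -> drop (> snap)
  v12 WRITE a 17 -> skip
  v13 WRITE b 37 -> skip
  v14 WRITE c 55 -> skip
  v15 WRITE a 55 -> skip
  v16 WRITE c 61 -> skip
Collected: [(1, 41), (4, 55)]

Answer: v1 41
v4 55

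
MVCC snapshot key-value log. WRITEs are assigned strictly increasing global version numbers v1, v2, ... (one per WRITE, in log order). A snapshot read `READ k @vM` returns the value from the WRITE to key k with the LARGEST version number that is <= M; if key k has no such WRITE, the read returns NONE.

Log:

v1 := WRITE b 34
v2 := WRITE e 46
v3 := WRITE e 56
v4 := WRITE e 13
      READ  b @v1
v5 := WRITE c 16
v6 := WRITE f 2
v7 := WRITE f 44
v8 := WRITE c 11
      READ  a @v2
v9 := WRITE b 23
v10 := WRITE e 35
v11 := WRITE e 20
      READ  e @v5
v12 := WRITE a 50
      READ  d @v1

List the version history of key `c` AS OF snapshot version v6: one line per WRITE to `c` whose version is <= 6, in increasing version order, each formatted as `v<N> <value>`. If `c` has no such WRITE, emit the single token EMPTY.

Answer: v5 16

Derivation:
Scan writes for key=c with version <= 6:
  v1 WRITE b 34 -> skip
  v2 WRITE e 46 -> skip
  v3 WRITE e 56 -> skip
  v4 WRITE e 13 -> skip
  v5 WRITE c 16 -> keep
  v6 WRITE f 2 -> skip
  v7 WRITE f 44 -> skip
  v8 WRITE c 11 -> drop (> snap)
  v9 WRITE b 23 -> skip
  v10 WRITE e 35 -> skip
  v11 WRITE e 20 -> skip
  v12 WRITE a 50 -> skip
Collected: [(5, 16)]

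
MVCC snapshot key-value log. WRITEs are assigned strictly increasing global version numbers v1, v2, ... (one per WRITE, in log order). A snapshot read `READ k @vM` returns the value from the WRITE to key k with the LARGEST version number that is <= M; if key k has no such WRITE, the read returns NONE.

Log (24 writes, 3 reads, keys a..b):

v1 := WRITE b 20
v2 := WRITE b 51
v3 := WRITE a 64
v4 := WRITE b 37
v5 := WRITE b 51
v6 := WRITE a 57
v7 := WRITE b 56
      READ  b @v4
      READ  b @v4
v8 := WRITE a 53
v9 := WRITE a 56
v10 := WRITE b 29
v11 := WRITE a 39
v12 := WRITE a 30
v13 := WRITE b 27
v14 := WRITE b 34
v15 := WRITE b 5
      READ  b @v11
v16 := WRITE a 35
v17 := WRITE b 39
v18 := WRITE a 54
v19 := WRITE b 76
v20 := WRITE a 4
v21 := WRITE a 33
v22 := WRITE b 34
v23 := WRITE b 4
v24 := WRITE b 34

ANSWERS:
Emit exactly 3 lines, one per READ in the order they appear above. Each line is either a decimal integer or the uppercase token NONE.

Answer: 37
37
29

Derivation:
v1: WRITE b=20  (b history now [(1, 20)])
v2: WRITE b=51  (b history now [(1, 20), (2, 51)])
v3: WRITE a=64  (a history now [(3, 64)])
v4: WRITE b=37  (b history now [(1, 20), (2, 51), (4, 37)])
v5: WRITE b=51  (b history now [(1, 20), (2, 51), (4, 37), (5, 51)])
v6: WRITE a=57  (a history now [(3, 64), (6, 57)])
v7: WRITE b=56  (b history now [(1, 20), (2, 51), (4, 37), (5, 51), (7, 56)])
READ b @v4: history=[(1, 20), (2, 51), (4, 37), (5, 51), (7, 56)] -> pick v4 -> 37
READ b @v4: history=[(1, 20), (2, 51), (4, 37), (5, 51), (7, 56)] -> pick v4 -> 37
v8: WRITE a=53  (a history now [(3, 64), (6, 57), (8, 53)])
v9: WRITE a=56  (a history now [(3, 64), (6, 57), (8, 53), (9, 56)])
v10: WRITE b=29  (b history now [(1, 20), (2, 51), (4, 37), (5, 51), (7, 56), (10, 29)])
v11: WRITE a=39  (a history now [(3, 64), (6, 57), (8, 53), (9, 56), (11, 39)])
v12: WRITE a=30  (a history now [(3, 64), (6, 57), (8, 53), (9, 56), (11, 39), (12, 30)])
v13: WRITE b=27  (b history now [(1, 20), (2, 51), (4, 37), (5, 51), (7, 56), (10, 29), (13, 27)])
v14: WRITE b=34  (b history now [(1, 20), (2, 51), (4, 37), (5, 51), (7, 56), (10, 29), (13, 27), (14, 34)])
v15: WRITE b=5  (b history now [(1, 20), (2, 51), (4, 37), (5, 51), (7, 56), (10, 29), (13, 27), (14, 34), (15, 5)])
READ b @v11: history=[(1, 20), (2, 51), (4, 37), (5, 51), (7, 56), (10, 29), (13, 27), (14, 34), (15, 5)] -> pick v10 -> 29
v16: WRITE a=35  (a history now [(3, 64), (6, 57), (8, 53), (9, 56), (11, 39), (12, 30), (16, 35)])
v17: WRITE b=39  (b history now [(1, 20), (2, 51), (4, 37), (5, 51), (7, 56), (10, 29), (13, 27), (14, 34), (15, 5), (17, 39)])
v18: WRITE a=54  (a history now [(3, 64), (6, 57), (8, 53), (9, 56), (11, 39), (12, 30), (16, 35), (18, 54)])
v19: WRITE b=76  (b history now [(1, 20), (2, 51), (4, 37), (5, 51), (7, 56), (10, 29), (13, 27), (14, 34), (15, 5), (17, 39), (19, 76)])
v20: WRITE a=4  (a history now [(3, 64), (6, 57), (8, 53), (9, 56), (11, 39), (12, 30), (16, 35), (18, 54), (20, 4)])
v21: WRITE a=33  (a history now [(3, 64), (6, 57), (8, 53), (9, 56), (11, 39), (12, 30), (16, 35), (18, 54), (20, 4), (21, 33)])
v22: WRITE b=34  (b history now [(1, 20), (2, 51), (4, 37), (5, 51), (7, 56), (10, 29), (13, 27), (14, 34), (15, 5), (17, 39), (19, 76), (22, 34)])
v23: WRITE b=4  (b history now [(1, 20), (2, 51), (4, 37), (5, 51), (7, 56), (10, 29), (13, 27), (14, 34), (15, 5), (17, 39), (19, 76), (22, 34), (23, 4)])
v24: WRITE b=34  (b history now [(1, 20), (2, 51), (4, 37), (5, 51), (7, 56), (10, 29), (13, 27), (14, 34), (15, 5), (17, 39), (19, 76), (22, 34), (23, 4), (24, 34)])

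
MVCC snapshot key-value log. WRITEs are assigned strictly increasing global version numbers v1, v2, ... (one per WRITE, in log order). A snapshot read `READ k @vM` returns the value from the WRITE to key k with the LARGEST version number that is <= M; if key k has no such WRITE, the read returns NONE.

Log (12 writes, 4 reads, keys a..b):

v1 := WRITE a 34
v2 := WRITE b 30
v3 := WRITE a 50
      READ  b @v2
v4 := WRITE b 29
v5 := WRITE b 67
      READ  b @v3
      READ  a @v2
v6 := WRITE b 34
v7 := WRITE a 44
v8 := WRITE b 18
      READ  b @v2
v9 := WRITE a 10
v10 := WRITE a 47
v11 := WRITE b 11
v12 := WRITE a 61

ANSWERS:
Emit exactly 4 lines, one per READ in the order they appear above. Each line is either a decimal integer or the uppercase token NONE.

Answer: 30
30
34
30

Derivation:
v1: WRITE a=34  (a history now [(1, 34)])
v2: WRITE b=30  (b history now [(2, 30)])
v3: WRITE a=50  (a history now [(1, 34), (3, 50)])
READ b @v2: history=[(2, 30)] -> pick v2 -> 30
v4: WRITE b=29  (b history now [(2, 30), (4, 29)])
v5: WRITE b=67  (b history now [(2, 30), (4, 29), (5, 67)])
READ b @v3: history=[(2, 30), (4, 29), (5, 67)] -> pick v2 -> 30
READ a @v2: history=[(1, 34), (3, 50)] -> pick v1 -> 34
v6: WRITE b=34  (b history now [(2, 30), (4, 29), (5, 67), (6, 34)])
v7: WRITE a=44  (a history now [(1, 34), (3, 50), (7, 44)])
v8: WRITE b=18  (b history now [(2, 30), (4, 29), (5, 67), (6, 34), (8, 18)])
READ b @v2: history=[(2, 30), (4, 29), (5, 67), (6, 34), (8, 18)] -> pick v2 -> 30
v9: WRITE a=10  (a history now [(1, 34), (3, 50), (7, 44), (9, 10)])
v10: WRITE a=47  (a history now [(1, 34), (3, 50), (7, 44), (9, 10), (10, 47)])
v11: WRITE b=11  (b history now [(2, 30), (4, 29), (5, 67), (6, 34), (8, 18), (11, 11)])
v12: WRITE a=61  (a history now [(1, 34), (3, 50), (7, 44), (9, 10), (10, 47), (12, 61)])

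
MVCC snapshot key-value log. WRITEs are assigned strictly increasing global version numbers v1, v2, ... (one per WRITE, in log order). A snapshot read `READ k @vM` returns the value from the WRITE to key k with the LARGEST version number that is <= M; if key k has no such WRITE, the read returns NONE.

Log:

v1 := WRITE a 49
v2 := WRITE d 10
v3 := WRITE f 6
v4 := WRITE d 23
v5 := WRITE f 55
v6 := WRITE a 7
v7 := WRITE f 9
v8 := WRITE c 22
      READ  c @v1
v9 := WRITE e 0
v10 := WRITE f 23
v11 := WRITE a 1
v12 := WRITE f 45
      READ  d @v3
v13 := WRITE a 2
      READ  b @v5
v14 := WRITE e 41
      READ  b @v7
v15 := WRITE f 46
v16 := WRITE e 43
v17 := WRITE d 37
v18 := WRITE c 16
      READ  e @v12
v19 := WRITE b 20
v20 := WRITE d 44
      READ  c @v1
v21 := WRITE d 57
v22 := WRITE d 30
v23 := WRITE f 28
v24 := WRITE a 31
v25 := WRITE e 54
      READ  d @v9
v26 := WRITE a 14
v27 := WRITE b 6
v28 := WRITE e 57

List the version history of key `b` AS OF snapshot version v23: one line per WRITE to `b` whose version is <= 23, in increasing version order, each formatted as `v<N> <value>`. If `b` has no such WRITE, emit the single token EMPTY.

Answer: v19 20

Derivation:
Scan writes for key=b with version <= 23:
  v1 WRITE a 49 -> skip
  v2 WRITE d 10 -> skip
  v3 WRITE f 6 -> skip
  v4 WRITE d 23 -> skip
  v5 WRITE f 55 -> skip
  v6 WRITE a 7 -> skip
  v7 WRITE f 9 -> skip
  v8 WRITE c 22 -> skip
  v9 WRITE e 0 -> skip
  v10 WRITE f 23 -> skip
  v11 WRITE a 1 -> skip
  v12 WRITE f 45 -> skip
  v13 WRITE a 2 -> skip
  v14 WRITE e 41 -> skip
  v15 WRITE f 46 -> skip
  v16 WRITE e 43 -> skip
  v17 WRITE d 37 -> skip
  v18 WRITE c 16 -> skip
  v19 WRITE b 20 -> keep
  v20 WRITE d 44 -> skip
  v21 WRITE d 57 -> skip
  v22 WRITE d 30 -> skip
  v23 WRITE f 28 -> skip
  v24 WRITE a 31 -> skip
  v25 WRITE e 54 -> skip
  v26 WRITE a 14 -> skip
  v27 WRITE b 6 -> drop (> snap)
  v28 WRITE e 57 -> skip
Collected: [(19, 20)]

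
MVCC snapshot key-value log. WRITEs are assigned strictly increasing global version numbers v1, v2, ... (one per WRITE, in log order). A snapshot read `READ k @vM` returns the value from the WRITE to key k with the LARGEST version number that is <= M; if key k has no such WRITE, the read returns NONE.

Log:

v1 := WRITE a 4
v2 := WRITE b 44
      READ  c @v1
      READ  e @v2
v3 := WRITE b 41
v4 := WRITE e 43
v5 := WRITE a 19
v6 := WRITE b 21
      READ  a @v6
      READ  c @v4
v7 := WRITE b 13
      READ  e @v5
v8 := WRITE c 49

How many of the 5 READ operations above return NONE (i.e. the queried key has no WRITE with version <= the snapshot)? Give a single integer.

v1: WRITE a=4  (a history now [(1, 4)])
v2: WRITE b=44  (b history now [(2, 44)])
READ c @v1: history=[] -> no version <= 1 -> NONE
READ e @v2: history=[] -> no version <= 2 -> NONE
v3: WRITE b=41  (b history now [(2, 44), (3, 41)])
v4: WRITE e=43  (e history now [(4, 43)])
v5: WRITE a=19  (a history now [(1, 4), (5, 19)])
v6: WRITE b=21  (b history now [(2, 44), (3, 41), (6, 21)])
READ a @v6: history=[(1, 4), (5, 19)] -> pick v5 -> 19
READ c @v4: history=[] -> no version <= 4 -> NONE
v7: WRITE b=13  (b history now [(2, 44), (3, 41), (6, 21), (7, 13)])
READ e @v5: history=[(4, 43)] -> pick v4 -> 43
v8: WRITE c=49  (c history now [(8, 49)])
Read results in order: ['NONE', 'NONE', '19', 'NONE', '43']
NONE count = 3

Answer: 3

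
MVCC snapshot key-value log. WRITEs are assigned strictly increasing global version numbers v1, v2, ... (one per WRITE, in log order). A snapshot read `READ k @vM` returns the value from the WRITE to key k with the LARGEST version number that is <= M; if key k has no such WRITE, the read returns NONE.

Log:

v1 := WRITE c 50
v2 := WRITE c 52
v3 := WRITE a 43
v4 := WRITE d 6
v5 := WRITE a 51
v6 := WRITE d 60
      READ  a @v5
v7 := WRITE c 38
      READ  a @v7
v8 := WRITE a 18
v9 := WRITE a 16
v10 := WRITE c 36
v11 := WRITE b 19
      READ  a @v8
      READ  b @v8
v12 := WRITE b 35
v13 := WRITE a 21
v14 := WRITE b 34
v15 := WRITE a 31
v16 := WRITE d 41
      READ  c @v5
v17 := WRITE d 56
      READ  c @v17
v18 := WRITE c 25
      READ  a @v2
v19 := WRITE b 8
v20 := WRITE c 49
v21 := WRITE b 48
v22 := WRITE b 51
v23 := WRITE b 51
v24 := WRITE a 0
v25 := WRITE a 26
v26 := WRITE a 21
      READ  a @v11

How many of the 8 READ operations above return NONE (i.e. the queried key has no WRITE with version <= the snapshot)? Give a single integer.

v1: WRITE c=50  (c history now [(1, 50)])
v2: WRITE c=52  (c history now [(1, 50), (2, 52)])
v3: WRITE a=43  (a history now [(3, 43)])
v4: WRITE d=6  (d history now [(4, 6)])
v5: WRITE a=51  (a history now [(3, 43), (5, 51)])
v6: WRITE d=60  (d history now [(4, 6), (6, 60)])
READ a @v5: history=[(3, 43), (5, 51)] -> pick v5 -> 51
v7: WRITE c=38  (c history now [(1, 50), (2, 52), (7, 38)])
READ a @v7: history=[(3, 43), (5, 51)] -> pick v5 -> 51
v8: WRITE a=18  (a history now [(3, 43), (5, 51), (8, 18)])
v9: WRITE a=16  (a history now [(3, 43), (5, 51), (8, 18), (9, 16)])
v10: WRITE c=36  (c history now [(1, 50), (2, 52), (7, 38), (10, 36)])
v11: WRITE b=19  (b history now [(11, 19)])
READ a @v8: history=[(3, 43), (5, 51), (8, 18), (9, 16)] -> pick v8 -> 18
READ b @v8: history=[(11, 19)] -> no version <= 8 -> NONE
v12: WRITE b=35  (b history now [(11, 19), (12, 35)])
v13: WRITE a=21  (a history now [(3, 43), (5, 51), (8, 18), (9, 16), (13, 21)])
v14: WRITE b=34  (b history now [(11, 19), (12, 35), (14, 34)])
v15: WRITE a=31  (a history now [(3, 43), (5, 51), (8, 18), (9, 16), (13, 21), (15, 31)])
v16: WRITE d=41  (d history now [(4, 6), (6, 60), (16, 41)])
READ c @v5: history=[(1, 50), (2, 52), (7, 38), (10, 36)] -> pick v2 -> 52
v17: WRITE d=56  (d history now [(4, 6), (6, 60), (16, 41), (17, 56)])
READ c @v17: history=[(1, 50), (2, 52), (7, 38), (10, 36)] -> pick v10 -> 36
v18: WRITE c=25  (c history now [(1, 50), (2, 52), (7, 38), (10, 36), (18, 25)])
READ a @v2: history=[(3, 43), (5, 51), (8, 18), (9, 16), (13, 21), (15, 31)] -> no version <= 2 -> NONE
v19: WRITE b=8  (b history now [(11, 19), (12, 35), (14, 34), (19, 8)])
v20: WRITE c=49  (c history now [(1, 50), (2, 52), (7, 38), (10, 36), (18, 25), (20, 49)])
v21: WRITE b=48  (b history now [(11, 19), (12, 35), (14, 34), (19, 8), (21, 48)])
v22: WRITE b=51  (b history now [(11, 19), (12, 35), (14, 34), (19, 8), (21, 48), (22, 51)])
v23: WRITE b=51  (b history now [(11, 19), (12, 35), (14, 34), (19, 8), (21, 48), (22, 51), (23, 51)])
v24: WRITE a=0  (a history now [(3, 43), (5, 51), (8, 18), (9, 16), (13, 21), (15, 31), (24, 0)])
v25: WRITE a=26  (a history now [(3, 43), (5, 51), (8, 18), (9, 16), (13, 21), (15, 31), (24, 0), (25, 26)])
v26: WRITE a=21  (a history now [(3, 43), (5, 51), (8, 18), (9, 16), (13, 21), (15, 31), (24, 0), (25, 26), (26, 21)])
READ a @v11: history=[(3, 43), (5, 51), (8, 18), (9, 16), (13, 21), (15, 31), (24, 0), (25, 26), (26, 21)] -> pick v9 -> 16
Read results in order: ['51', '51', '18', 'NONE', '52', '36', 'NONE', '16']
NONE count = 2

Answer: 2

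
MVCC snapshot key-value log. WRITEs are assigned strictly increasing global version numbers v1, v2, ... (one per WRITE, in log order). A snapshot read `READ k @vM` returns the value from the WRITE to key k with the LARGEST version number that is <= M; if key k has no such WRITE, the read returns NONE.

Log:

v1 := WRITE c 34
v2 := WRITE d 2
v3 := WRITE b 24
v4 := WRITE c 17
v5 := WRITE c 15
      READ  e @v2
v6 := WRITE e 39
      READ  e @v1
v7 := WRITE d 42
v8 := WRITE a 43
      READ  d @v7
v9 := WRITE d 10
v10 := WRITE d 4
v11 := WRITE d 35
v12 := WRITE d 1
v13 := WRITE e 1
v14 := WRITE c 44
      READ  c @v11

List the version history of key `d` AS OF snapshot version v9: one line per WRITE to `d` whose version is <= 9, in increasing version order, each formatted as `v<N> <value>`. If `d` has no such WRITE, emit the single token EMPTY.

Scan writes for key=d with version <= 9:
  v1 WRITE c 34 -> skip
  v2 WRITE d 2 -> keep
  v3 WRITE b 24 -> skip
  v4 WRITE c 17 -> skip
  v5 WRITE c 15 -> skip
  v6 WRITE e 39 -> skip
  v7 WRITE d 42 -> keep
  v8 WRITE a 43 -> skip
  v9 WRITE d 10 -> keep
  v10 WRITE d 4 -> drop (> snap)
  v11 WRITE d 35 -> drop (> snap)
  v12 WRITE d 1 -> drop (> snap)
  v13 WRITE e 1 -> skip
  v14 WRITE c 44 -> skip
Collected: [(2, 2), (7, 42), (9, 10)]

Answer: v2 2
v7 42
v9 10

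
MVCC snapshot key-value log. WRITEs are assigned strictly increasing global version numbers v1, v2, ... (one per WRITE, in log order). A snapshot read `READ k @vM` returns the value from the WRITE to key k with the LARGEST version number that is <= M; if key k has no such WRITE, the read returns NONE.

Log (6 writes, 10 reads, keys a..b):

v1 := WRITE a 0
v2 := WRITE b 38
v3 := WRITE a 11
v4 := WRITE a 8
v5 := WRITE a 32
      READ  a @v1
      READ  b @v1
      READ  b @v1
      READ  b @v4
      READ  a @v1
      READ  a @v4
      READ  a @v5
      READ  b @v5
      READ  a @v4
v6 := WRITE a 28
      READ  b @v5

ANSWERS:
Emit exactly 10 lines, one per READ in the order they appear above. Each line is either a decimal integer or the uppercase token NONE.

Answer: 0
NONE
NONE
38
0
8
32
38
8
38

Derivation:
v1: WRITE a=0  (a history now [(1, 0)])
v2: WRITE b=38  (b history now [(2, 38)])
v3: WRITE a=11  (a history now [(1, 0), (3, 11)])
v4: WRITE a=8  (a history now [(1, 0), (3, 11), (4, 8)])
v5: WRITE a=32  (a history now [(1, 0), (3, 11), (4, 8), (5, 32)])
READ a @v1: history=[(1, 0), (3, 11), (4, 8), (5, 32)] -> pick v1 -> 0
READ b @v1: history=[(2, 38)] -> no version <= 1 -> NONE
READ b @v1: history=[(2, 38)] -> no version <= 1 -> NONE
READ b @v4: history=[(2, 38)] -> pick v2 -> 38
READ a @v1: history=[(1, 0), (3, 11), (4, 8), (5, 32)] -> pick v1 -> 0
READ a @v4: history=[(1, 0), (3, 11), (4, 8), (5, 32)] -> pick v4 -> 8
READ a @v5: history=[(1, 0), (3, 11), (4, 8), (5, 32)] -> pick v5 -> 32
READ b @v5: history=[(2, 38)] -> pick v2 -> 38
READ a @v4: history=[(1, 0), (3, 11), (4, 8), (5, 32)] -> pick v4 -> 8
v6: WRITE a=28  (a history now [(1, 0), (3, 11), (4, 8), (5, 32), (6, 28)])
READ b @v5: history=[(2, 38)] -> pick v2 -> 38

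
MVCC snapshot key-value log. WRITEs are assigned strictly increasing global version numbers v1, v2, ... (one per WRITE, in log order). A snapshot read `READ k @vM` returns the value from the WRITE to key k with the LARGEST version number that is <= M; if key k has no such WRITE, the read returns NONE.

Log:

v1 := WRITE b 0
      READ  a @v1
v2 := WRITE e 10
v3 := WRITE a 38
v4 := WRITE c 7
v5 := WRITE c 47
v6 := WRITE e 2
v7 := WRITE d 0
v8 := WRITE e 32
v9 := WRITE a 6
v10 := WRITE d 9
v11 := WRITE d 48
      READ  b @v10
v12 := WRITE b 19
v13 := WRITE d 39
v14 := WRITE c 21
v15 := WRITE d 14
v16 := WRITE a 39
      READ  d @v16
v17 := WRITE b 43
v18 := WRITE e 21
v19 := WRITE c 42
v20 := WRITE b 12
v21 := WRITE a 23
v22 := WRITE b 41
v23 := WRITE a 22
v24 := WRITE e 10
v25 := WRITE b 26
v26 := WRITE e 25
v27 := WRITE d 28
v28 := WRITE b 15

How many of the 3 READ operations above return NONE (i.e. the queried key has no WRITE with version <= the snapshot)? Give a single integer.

v1: WRITE b=0  (b history now [(1, 0)])
READ a @v1: history=[] -> no version <= 1 -> NONE
v2: WRITE e=10  (e history now [(2, 10)])
v3: WRITE a=38  (a history now [(3, 38)])
v4: WRITE c=7  (c history now [(4, 7)])
v5: WRITE c=47  (c history now [(4, 7), (5, 47)])
v6: WRITE e=2  (e history now [(2, 10), (6, 2)])
v7: WRITE d=0  (d history now [(7, 0)])
v8: WRITE e=32  (e history now [(2, 10), (6, 2), (8, 32)])
v9: WRITE a=6  (a history now [(3, 38), (9, 6)])
v10: WRITE d=9  (d history now [(7, 0), (10, 9)])
v11: WRITE d=48  (d history now [(7, 0), (10, 9), (11, 48)])
READ b @v10: history=[(1, 0)] -> pick v1 -> 0
v12: WRITE b=19  (b history now [(1, 0), (12, 19)])
v13: WRITE d=39  (d history now [(7, 0), (10, 9), (11, 48), (13, 39)])
v14: WRITE c=21  (c history now [(4, 7), (5, 47), (14, 21)])
v15: WRITE d=14  (d history now [(7, 0), (10, 9), (11, 48), (13, 39), (15, 14)])
v16: WRITE a=39  (a history now [(3, 38), (9, 6), (16, 39)])
READ d @v16: history=[(7, 0), (10, 9), (11, 48), (13, 39), (15, 14)] -> pick v15 -> 14
v17: WRITE b=43  (b history now [(1, 0), (12, 19), (17, 43)])
v18: WRITE e=21  (e history now [(2, 10), (6, 2), (8, 32), (18, 21)])
v19: WRITE c=42  (c history now [(4, 7), (5, 47), (14, 21), (19, 42)])
v20: WRITE b=12  (b history now [(1, 0), (12, 19), (17, 43), (20, 12)])
v21: WRITE a=23  (a history now [(3, 38), (9, 6), (16, 39), (21, 23)])
v22: WRITE b=41  (b history now [(1, 0), (12, 19), (17, 43), (20, 12), (22, 41)])
v23: WRITE a=22  (a history now [(3, 38), (9, 6), (16, 39), (21, 23), (23, 22)])
v24: WRITE e=10  (e history now [(2, 10), (6, 2), (8, 32), (18, 21), (24, 10)])
v25: WRITE b=26  (b history now [(1, 0), (12, 19), (17, 43), (20, 12), (22, 41), (25, 26)])
v26: WRITE e=25  (e history now [(2, 10), (6, 2), (8, 32), (18, 21), (24, 10), (26, 25)])
v27: WRITE d=28  (d history now [(7, 0), (10, 9), (11, 48), (13, 39), (15, 14), (27, 28)])
v28: WRITE b=15  (b history now [(1, 0), (12, 19), (17, 43), (20, 12), (22, 41), (25, 26), (28, 15)])
Read results in order: ['NONE', '0', '14']
NONE count = 1

Answer: 1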